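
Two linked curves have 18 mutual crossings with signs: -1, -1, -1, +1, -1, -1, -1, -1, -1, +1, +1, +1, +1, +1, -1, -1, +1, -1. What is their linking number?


Step 1: Count positive crossings: 7
Step 2: Count negative crossings: 11
Step 3: Sum of signs = 7 - 11 = -4
Step 4: Linking number = sum/2 = -4/2 = -2

-2


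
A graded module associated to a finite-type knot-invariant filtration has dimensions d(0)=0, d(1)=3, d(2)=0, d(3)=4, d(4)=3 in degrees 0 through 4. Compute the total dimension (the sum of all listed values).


Total dimension = d(0) + d(1) + ... + d(4)
= 0 + 3 + 0 + 4 + 3
= 10

10


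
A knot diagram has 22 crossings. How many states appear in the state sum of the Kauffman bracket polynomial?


Each crossing contributes 2 choices (A-smoothing or B-smoothing).
Total states = 2^22 = 4194304

4194304


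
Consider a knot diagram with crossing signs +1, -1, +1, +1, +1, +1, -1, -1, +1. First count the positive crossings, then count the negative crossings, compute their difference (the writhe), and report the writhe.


Step 1: Count positive crossings (+1).
Positive crossings: 6
Step 2: Count negative crossings (-1).
Negative crossings: 3
Step 3: Writhe = (positive) - (negative)
w = 6 - 3 = 3
Step 4: |w| = 3, and w is positive

3


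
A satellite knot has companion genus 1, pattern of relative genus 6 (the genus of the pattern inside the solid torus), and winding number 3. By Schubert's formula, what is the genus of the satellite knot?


Schubert: g(satellite) = g_rel(pattern) + |winding| * g(companion),
where g_rel(pattern) is the genus of the pattern relative to the solid torus.
= 6 + 3 * 1
= 6 + 3 = 9

9


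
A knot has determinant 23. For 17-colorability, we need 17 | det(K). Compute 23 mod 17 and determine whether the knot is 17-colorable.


Step 1: A knot is p-colorable if and only if p divides its determinant.
Step 2: Compute 23 mod 17.
23 = 1 * 17 + 6
Step 3: 23 mod 17 = 6
Step 4: The knot is 17-colorable: no

6


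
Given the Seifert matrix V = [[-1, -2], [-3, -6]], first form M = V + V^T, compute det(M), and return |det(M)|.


Step 1: Form V + V^T where V = [[-1, -2], [-3, -6]]
  V^T = [[-1, -3], [-2, -6]]
  V + V^T = [[-2, -5], [-5, -12]]
Step 2: det(V + V^T) = (-2)*(-12) - (-5)*(-5)
  = 24 - 25 = -1
Step 3: Knot determinant = |det(V + V^T)| = |-1| = 1

1


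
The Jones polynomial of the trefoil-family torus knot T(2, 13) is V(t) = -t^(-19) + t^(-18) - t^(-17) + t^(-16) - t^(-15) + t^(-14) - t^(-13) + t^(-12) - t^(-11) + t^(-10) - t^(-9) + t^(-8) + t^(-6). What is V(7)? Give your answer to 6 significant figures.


Substituting t = 7 into V(t) = -t^(-19) + t^(-18) - t^(-17) + t^(-16) - t^(-15) + t^(-14) - t^(-13) + t^(-12) - t^(-11) + t^(-10) - t^(-9) + t^(-8) + t^(-6):
  (-)t^(-19) = -8.77278e-17
  (+)t^(-18) = 6.14095e-16
  (-)t^(-17) = -4.29866e-15
  (+)t^(-16) = 3.00906e-14
  (-)t^(-15) = -2.10634e-13
  (+)t^(-14) = 1.47444e-12
  (-)t^(-13) = -1.03211e-11
  (+)t^(-12) = 7.22476e-11
  (-)t^(-11) = -5.05733e-10
  (+)t^(-10) = 3.54013e-09
  (-)t^(-9) = -2.47809e-08
  (+)t^(-8) = 1.73467e-07
  (+)t^(-6) = 8.49986e-06
Sum = (-8.77278e-17) + (6.14095e-16) + (-4.29866e-15) + (3.00906e-14) + (-2.10634e-13) + (1.47444e-12) + (-1.03211e-11) + (7.22476e-11) + (-5.05733e-10) + (3.54013e-09) + (-2.47809e-08) + (1.73467e-07) + (8.49986e-06)
= 8.651642962e-06
Rounded to 6 significant figures: 8.65164e-06

8.65164e-06


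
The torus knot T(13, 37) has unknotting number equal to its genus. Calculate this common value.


For a torus knot T(p,q), both the unknotting number and genus equal (p-1)(q-1)/2.
= (13-1)(37-1)/2
= 12*36/2
= 432/2 = 216

216


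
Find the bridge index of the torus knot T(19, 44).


The bridge number of T(p,q) is min(p,q).
min(19, 44) = 19

19


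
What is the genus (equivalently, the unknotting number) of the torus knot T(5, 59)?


For a torus knot T(p,q), both the unknotting number and genus equal (p-1)(q-1)/2.
= (5-1)(59-1)/2
= 4*58/2
= 232/2 = 116

116


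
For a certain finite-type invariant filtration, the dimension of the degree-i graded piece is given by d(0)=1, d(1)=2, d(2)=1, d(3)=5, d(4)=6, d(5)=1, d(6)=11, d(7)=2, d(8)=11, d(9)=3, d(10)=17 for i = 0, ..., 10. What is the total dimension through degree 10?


Total dimension = d(0) + d(1) + ... + d(10)
= 1 + 2 + 1 + 5 + 6 + 1 + 11 + 2 + 11 + 3 + 17
= 60

60


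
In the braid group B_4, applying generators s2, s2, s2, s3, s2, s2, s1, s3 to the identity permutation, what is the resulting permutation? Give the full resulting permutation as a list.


Starting with identity [1, 2, 3, 4].
Apply generators in sequence:
  After s2: [1, 3, 2, 4]
  After s2: [1, 2, 3, 4]
  After s2: [1, 3, 2, 4]
  After s3: [1, 3, 4, 2]
  After s2: [1, 4, 3, 2]
  After s2: [1, 3, 4, 2]
  After s1: [3, 1, 4, 2]
  After s3: [3, 1, 2, 4]
Final permutation: [3, 1, 2, 4]

[3, 1, 2, 4]


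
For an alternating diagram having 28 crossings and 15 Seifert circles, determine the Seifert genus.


For alternating knots, g = (c - s + 1)/2.
= (28 - 15 + 1)/2
= 14/2 = 7

7


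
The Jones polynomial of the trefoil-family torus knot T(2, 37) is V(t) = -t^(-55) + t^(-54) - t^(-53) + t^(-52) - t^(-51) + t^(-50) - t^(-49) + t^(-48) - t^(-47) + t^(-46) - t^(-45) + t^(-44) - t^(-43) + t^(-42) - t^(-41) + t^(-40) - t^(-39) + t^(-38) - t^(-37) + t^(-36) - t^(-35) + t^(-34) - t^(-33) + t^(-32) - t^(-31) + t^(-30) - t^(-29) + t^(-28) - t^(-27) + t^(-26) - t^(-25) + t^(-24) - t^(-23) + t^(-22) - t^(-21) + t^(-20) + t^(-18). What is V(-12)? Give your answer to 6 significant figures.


Substituting t = -12 into V(t) = -t^(-55) + t^(-54) - t^(-53) + t^(-52) - t^(-51) + t^(-50) - t^(-49) + t^(-48) - t^(-47) + t^(-46) - t^(-45) + t^(-44) - t^(-43) + t^(-42) - t^(-41) + t^(-40) - t^(-39) + t^(-38) - t^(-37) + t^(-36) - t^(-35) + t^(-34) - t^(-33) + t^(-32) - t^(-31) + t^(-30) - t^(-29) + t^(-28) - t^(-27) + t^(-26) - t^(-25) + t^(-24) - t^(-23) + t^(-22) - t^(-21) + t^(-20) + t^(-18):
  (-)t^(-55) = 4.41602e-60
  (+)t^(-54) = 5.29923e-59
  (-)t^(-53) = 6.35908e-58
  (+)t^(-52) = 7.63089e-57
  (-)t^(-51) = 9.15707e-56
  (+)t^(-50) = 1.09885e-54
  (-)t^(-49) = 1.31862e-53
  (+)t^(-48) = 1.58234e-52
  (-)t^(-47) = 1.89881e-51
  (+)t^(-46) = 2.27857e-50
  (-)t^(-45) = 2.73429e-49
  (+)t^(-44) = 3.28114e-48
  (-)t^(-43) = 3.93737e-47
  (+)t^(-42) = 4.72485e-46
  (-)t^(-41) = 5.66982e-45
  (+)t^(-40) = 6.80378e-44
  (-)t^(-39) = 8.16453e-43
  (+)t^(-38) = 9.79744e-42
  (-)t^(-37) = 1.17569e-40
  (+)t^(-36) = 1.41083e-39
  (-)t^(-35) = 1.693e-38
  (+)t^(-34) = 2.0316e-37
  (-)t^(-33) = 2.43792e-36
  (+)t^(-32) = 2.9255e-35
  (-)t^(-31) = 3.5106e-34
  (+)t^(-30) = 4.21272e-33
  (-)t^(-29) = 5.05526e-32
  (+)t^(-28) = 6.06632e-31
  (-)t^(-27) = 7.27958e-30
  (+)t^(-26) = 8.7355e-29
  (-)t^(-25) = 1.04826e-27
  (+)t^(-24) = 1.25791e-26
  (-)t^(-23) = 1.50949e-25
  (+)t^(-22) = 1.81139e-24
  (-)t^(-21) = 2.17367e-23
  (+)t^(-20) = 2.60841e-22
  (+)t^(-18) = 3.7561e-20
Sum = (4.41602e-60) + (5.29923e-59) + (6.35908e-58) + (7.63089e-57) + (9.15707e-56) + (1.09885e-54) + (1.31862e-53) + (1.58234e-52) + (1.89881e-51) + (2.27857e-50) + (2.73429e-49) + (3.28114e-48) + (3.93737e-47) + (4.72485e-46) + (5.66982e-45) + (6.80378e-44) + (8.16453e-43) + (9.79744e-42) + (1.17569e-40) + (1.41083e-39) + (1.693e-38) + (2.0316e-37) + (2.43792e-36) + (2.9255e-35) + (3.5106e-34) + (4.21272e-33) + (5.05526e-32) + (6.06632e-31) + (7.27958e-30) + (8.7355e-29) + (1.04826e-27) + (1.25791e-26) + (1.50949e-25) + (1.81139e-24) + (2.17367e-23) + (2.60841e-22) + (3.7561e-20)
= 3.784559007e-20
Rounded to 6 significant figures: 3.78456e-20

3.78456e-20


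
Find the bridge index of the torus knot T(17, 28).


The bridge number of T(p,q) is min(p,q).
min(17, 28) = 17

17


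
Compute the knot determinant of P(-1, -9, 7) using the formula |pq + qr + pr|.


Step 1: Compute pq + qr + pr.
pq = (-1)*(-9) = 9
qr = (-9)*7 = -63
pr = (-1)*7 = -7
pq + qr + pr = 9 + (-63) + (-7) = -61
Step 2: Take absolute value.
det(P(-1,-9,7)) = |-61| = 61

61


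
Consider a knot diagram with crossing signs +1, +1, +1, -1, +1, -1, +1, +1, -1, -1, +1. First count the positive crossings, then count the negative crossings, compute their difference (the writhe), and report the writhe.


Step 1: Count positive crossings (+1).
Positive crossings: 7
Step 2: Count negative crossings (-1).
Negative crossings: 4
Step 3: Writhe = (positive) - (negative)
w = 7 - 4 = 3
Step 4: |w| = 3, and w is positive

3


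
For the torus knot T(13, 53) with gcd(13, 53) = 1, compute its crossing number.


For a torus knot T(p, q) with gcd(p,q)=1,
the crossing number is min(p*(q-1), q*(p-1)).
p*(q-1) = 13*52 = 676
q*(p-1) = 53*12 = 636
min(676, 636) = 636

636


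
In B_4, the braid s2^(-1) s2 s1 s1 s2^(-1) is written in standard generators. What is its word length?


The word length counts the number of generators (including inverses).
Listing each generator: s2^(-1), s2, s1, s1, s2^(-1)
There are 5 generators in this braid word.

5


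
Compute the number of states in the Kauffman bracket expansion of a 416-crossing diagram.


Each crossing contributes 2 choices (A-smoothing or B-smoothing).
Total states = 2^416 = 169230328010303641331690318856389386196071598838855992136870091590247882556495704531248437872567112920983350278405979725889536

169230328010303641331690318856389386196071598838855992136870091590247882556495704531248437872567112920983350278405979725889536


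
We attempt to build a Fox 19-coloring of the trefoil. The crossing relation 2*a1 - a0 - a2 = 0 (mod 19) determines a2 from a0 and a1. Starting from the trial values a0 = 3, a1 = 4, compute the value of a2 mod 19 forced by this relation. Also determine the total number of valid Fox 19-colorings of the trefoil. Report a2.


Step 1: Apply the given crossing relation 2*a1 - a0 - a2 = 0 (mod 19).
  a2 = 2*a1 - a0 mod 19
  a2 = 2*4 - 3 mod 19
  a2 = 8 - 3 mod 19
  a2 = 5 mod 19 = 5
Step 2: The trefoil has determinant 3.
  Number of Fox p-colorings (p prime) is p^2 if p = 3, else p.
  Since 19 does not divide 3, only trivial (constant) colorings exist.
  (So the trial a0 = 3, a1 = 4 with a0 != a1 does NOT extend to a valid coloring of the whole trefoil: the other two crossing relations require 3*(a1 - a0) = 0 (mod 19), which fails.)
  Total colorings = 19
Step 3: a2 = 5, total Fox 19-colorings = 19

5


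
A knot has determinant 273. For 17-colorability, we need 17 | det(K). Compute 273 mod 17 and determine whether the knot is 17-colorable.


Step 1: A knot is p-colorable if and only if p divides its determinant.
Step 2: Compute 273 mod 17.
273 = 16 * 17 + 1
Step 3: 273 mod 17 = 1
Step 4: The knot is 17-colorable: no

1


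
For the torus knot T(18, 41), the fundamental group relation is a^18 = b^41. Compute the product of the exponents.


The relation is a^18 = b^41.
Product of exponents = 18 * 41
= 738

738


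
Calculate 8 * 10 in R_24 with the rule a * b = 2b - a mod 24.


8 * 10 = 2*10 - 8 mod 24
= 20 - 8 mod 24
= 12 mod 24 = 12

12


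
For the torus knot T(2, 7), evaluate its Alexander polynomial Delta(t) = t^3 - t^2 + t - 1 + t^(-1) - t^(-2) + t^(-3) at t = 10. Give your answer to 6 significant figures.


Substituting t = 10 into Delta(t) = t^3 - t^2 + t - 1 + t^(-1) - t^(-2) + t^(-3):
Term values: (1000) + (-100) + (10) + (-1) + (0.1) + (-0.01) + (0.001)
Sum = 909.091
Rounded to 6 significant figures: 909.091

909.091


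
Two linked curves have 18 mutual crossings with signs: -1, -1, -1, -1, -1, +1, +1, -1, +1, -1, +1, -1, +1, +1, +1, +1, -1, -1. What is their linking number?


Step 1: Count positive crossings: 8
Step 2: Count negative crossings: 10
Step 3: Sum of signs = 8 - 10 = -2
Step 4: Linking number = sum/2 = -2/2 = -1

-1


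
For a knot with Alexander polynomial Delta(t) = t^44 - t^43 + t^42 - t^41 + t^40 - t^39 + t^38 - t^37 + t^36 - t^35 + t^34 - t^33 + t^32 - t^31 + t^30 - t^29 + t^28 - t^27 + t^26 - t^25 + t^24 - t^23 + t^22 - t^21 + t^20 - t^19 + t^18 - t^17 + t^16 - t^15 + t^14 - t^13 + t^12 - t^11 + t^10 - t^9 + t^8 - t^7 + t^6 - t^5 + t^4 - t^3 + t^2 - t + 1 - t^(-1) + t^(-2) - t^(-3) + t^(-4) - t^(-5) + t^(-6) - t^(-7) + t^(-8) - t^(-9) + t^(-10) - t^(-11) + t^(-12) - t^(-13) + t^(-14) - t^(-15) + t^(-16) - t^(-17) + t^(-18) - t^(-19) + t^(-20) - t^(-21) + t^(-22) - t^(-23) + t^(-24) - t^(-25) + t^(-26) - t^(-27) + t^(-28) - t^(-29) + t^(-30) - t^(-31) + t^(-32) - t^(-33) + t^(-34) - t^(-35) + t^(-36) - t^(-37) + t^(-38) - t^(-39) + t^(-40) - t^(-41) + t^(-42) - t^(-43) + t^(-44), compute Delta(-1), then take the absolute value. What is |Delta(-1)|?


Step 1: The polynomial has 89 terms with alternating signs, exponents from 44 down to -44.
Step 2: Substitute t = -1. The i-th term has coefficient (-1)^i and exponent (m-i),
  so its value is (-1)^i * (-1)^(m-i) = (-1)^m = 1 for every i.
Step 3: All 89 terms equal 1, so Delta(-1) = 89 * (1) = 89
Step 4: |Delta(-1)| = 89

89


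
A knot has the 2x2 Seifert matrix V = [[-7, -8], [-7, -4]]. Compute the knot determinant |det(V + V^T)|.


Step 1: Form V + V^T where V = [[-7, -8], [-7, -4]]
  V^T = [[-7, -7], [-8, -4]]
  V + V^T = [[-14, -15], [-15, -8]]
Step 2: det(V + V^T) = (-14)*(-8) - (-15)*(-15)
  = 112 - 225 = -113
Step 3: Knot determinant = |det(V + V^T)| = |-113| = 113

113


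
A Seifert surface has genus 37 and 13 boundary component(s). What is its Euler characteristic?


chi = 2 - 2g - b
= 2 - 2*37 - 13
= 2 - 74 - 13 = -85

-85


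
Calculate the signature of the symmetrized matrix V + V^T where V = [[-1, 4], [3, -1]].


Step 1: V + V^T = [[-2, 7], [7, -2]]
Step 2: trace = -4, det = -45
Step 3: Discriminant = (-4)^2 - 4*(-45) = 196
Step 4: Eigenvalues: 5, -9
Step 5: Signature = (# positive eigenvalues) - (# negative eigenvalues) = 0

0


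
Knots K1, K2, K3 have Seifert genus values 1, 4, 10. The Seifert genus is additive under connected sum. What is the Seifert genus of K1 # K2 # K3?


The Seifert genus is additive under connected sum.
Seifert genus(K1 # K2 # K3) = (1) + (4) + (10)
= 15

15


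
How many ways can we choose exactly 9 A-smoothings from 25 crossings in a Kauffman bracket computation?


We choose which 9 of 25 crossings get A-smoothings.
C(25, 9) = 25! / (9! * 16!)
= 2042975

2042975


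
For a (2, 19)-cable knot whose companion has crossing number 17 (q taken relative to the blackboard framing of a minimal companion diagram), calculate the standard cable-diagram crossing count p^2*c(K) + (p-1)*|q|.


Step 1: Each of the c(K) crossings of the companion diagram becomes p*p = p^2 crossings among the p parallel strands, and each of the |q| twists s_1 s_2 ... s_(p-1) adds (p-1) crossings.
  Crossings = p^2 * c(K) + (p-1)*|q|
Step 2: = 2^2 * 17 + (2-1)*19
Step 3: = 4*17 + 1*19
Step 4: = 68 + 19 = 87

87


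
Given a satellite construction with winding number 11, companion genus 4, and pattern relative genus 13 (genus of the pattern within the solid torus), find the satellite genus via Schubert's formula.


Schubert: g(satellite) = g_rel(pattern) + |winding| * g(companion),
where g_rel(pattern) is the genus of the pattern relative to the solid torus.
= 13 + 11 * 4
= 13 + 44 = 57

57


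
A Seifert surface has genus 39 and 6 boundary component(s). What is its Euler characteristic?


chi = 2 - 2g - b
= 2 - 2*39 - 6
= 2 - 78 - 6 = -82

-82


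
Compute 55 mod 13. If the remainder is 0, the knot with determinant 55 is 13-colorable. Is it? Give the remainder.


Step 1: A knot is p-colorable if and only if p divides its determinant.
Step 2: Compute 55 mod 13.
55 = 4 * 13 + 3
Step 3: 55 mod 13 = 3
Step 4: The knot is 13-colorable: no

3


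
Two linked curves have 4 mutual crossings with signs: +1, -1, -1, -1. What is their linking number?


Step 1: Count positive crossings: 1
Step 2: Count negative crossings: 3
Step 3: Sum of signs = 1 - 3 = -2
Step 4: Linking number = sum/2 = -2/2 = -1

-1


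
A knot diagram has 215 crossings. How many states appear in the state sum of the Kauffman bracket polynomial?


Each crossing contributes 2 choices (A-smoothing or B-smoothing).
Total states = 2^215 = 52656145834278593348959013841835216159447547700274555627155488768

52656145834278593348959013841835216159447547700274555627155488768


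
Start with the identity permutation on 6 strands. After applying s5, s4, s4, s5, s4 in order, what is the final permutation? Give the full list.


Starting with identity [1, 2, 3, 4, 5, 6].
Apply generators in sequence:
  After s5: [1, 2, 3, 4, 6, 5]
  After s4: [1, 2, 3, 6, 4, 5]
  After s4: [1, 2, 3, 4, 6, 5]
  After s5: [1, 2, 3, 4, 5, 6]
  After s4: [1, 2, 3, 5, 4, 6]
Final permutation: [1, 2, 3, 5, 4, 6]

[1, 2, 3, 5, 4, 6]


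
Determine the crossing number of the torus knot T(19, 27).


For a torus knot T(p, q) with gcd(p,q)=1,
the crossing number is min(p*(q-1), q*(p-1)).
p*(q-1) = 19*26 = 494
q*(p-1) = 27*18 = 486
min(494, 486) = 486

486


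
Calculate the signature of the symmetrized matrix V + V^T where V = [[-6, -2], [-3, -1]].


Step 1: V + V^T = [[-12, -5], [-5, -2]]
Step 2: trace = -14, det = -1
Step 3: Discriminant = (-14)^2 - 4*(-1) = 200
Step 4: Eigenvalues: 0.0710678, -14.0711
Step 5: Signature = (# positive eigenvalues) - (# negative eigenvalues) = 0

0


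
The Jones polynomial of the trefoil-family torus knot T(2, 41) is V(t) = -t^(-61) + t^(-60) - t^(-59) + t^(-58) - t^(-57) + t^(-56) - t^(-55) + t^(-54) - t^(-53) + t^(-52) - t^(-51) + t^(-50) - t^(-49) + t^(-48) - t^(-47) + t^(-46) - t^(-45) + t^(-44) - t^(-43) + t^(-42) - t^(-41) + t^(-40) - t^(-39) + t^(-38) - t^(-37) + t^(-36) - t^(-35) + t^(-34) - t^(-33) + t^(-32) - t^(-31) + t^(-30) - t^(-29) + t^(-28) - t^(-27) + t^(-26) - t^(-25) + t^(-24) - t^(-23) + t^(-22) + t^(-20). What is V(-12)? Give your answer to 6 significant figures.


Substituting t = -12 into V(t) = -t^(-61) + t^(-60) - t^(-59) + t^(-58) - t^(-57) + t^(-56) - t^(-55) + t^(-54) - t^(-53) + t^(-52) - t^(-51) + t^(-50) - t^(-49) + t^(-48) - t^(-47) + t^(-46) - t^(-45) + t^(-44) - t^(-43) + t^(-42) - t^(-41) + t^(-40) - t^(-39) + t^(-38) - t^(-37) + t^(-36) - t^(-35) + t^(-34) - t^(-33) + t^(-32) - t^(-31) + t^(-30) - t^(-29) + t^(-28) - t^(-27) + t^(-26) - t^(-25) + t^(-24) - t^(-23) + t^(-22) + t^(-20):
  (-)t^(-61) = 1.47892e-66
  (+)t^(-60) = 1.7747e-65
  (-)t^(-59) = 2.12964e-64
  (+)t^(-58) = 2.55557e-63
  (-)t^(-57) = 3.06668e-62
  (+)t^(-56) = 3.68002e-61
  (-)t^(-55) = 4.41602e-60
  (+)t^(-54) = 5.29923e-59
  (-)t^(-53) = 6.35908e-58
  (+)t^(-52) = 7.63089e-57
  (-)t^(-51) = 9.15707e-56
  (+)t^(-50) = 1.09885e-54
  (-)t^(-49) = 1.31862e-53
  (+)t^(-48) = 1.58234e-52
  (-)t^(-47) = 1.89881e-51
  (+)t^(-46) = 2.27857e-50
  (-)t^(-45) = 2.73429e-49
  (+)t^(-44) = 3.28114e-48
  (-)t^(-43) = 3.93737e-47
  (+)t^(-42) = 4.72485e-46
  (-)t^(-41) = 5.66982e-45
  (+)t^(-40) = 6.80378e-44
  (-)t^(-39) = 8.16453e-43
  (+)t^(-38) = 9.79744e-42
  (-)t^(-37) = 1.17569e-40
  (+)t^(-36) = 1.41083e-39
  (-)t^(-35) = 1.693e-38
  (+)t^(-34) = 2.0316e-37
  (-)t^(-33) = 2.43792e-36
  (+)t^(-32) = 2.9255e-35
  (-)t^(-31) = 3.5106e-34
  (+)t^(-30) = 4.21272e-33
  (-)t^(-29) = 5.05526e-32
  (+)t^(-28) = 6.06632e-31
  (-)t^(-27) = 7.27958e-30
  (+)t^(-26) = 8.7355e-29
  (-)t^(-25) = 1.04826e-27
  (+)t^(-24) = 1.25791e-26
  (-)t^(-23) = 1.50949e-25
  (+)t^(-22) = 1.81139e-24
  (+)t^(-20) = 2.60841e-22
Sum = (1.47892e-66) + (1.7747e-65) + (2.12964e-64) + (2.55557e-63) + (3.06668e-62) + (3.68002e-61) + (4.41602e-60) + (5.29923e-59) + (6.35908e-58) + (7.63089e-57) + (9.15707e-56) + (1.09885e-54) + (1.31862e-53) + (1.58234e-52) + (1.89881e-51) + (2.27857e-50) + (2.73429e-49) + (3.28114e-48) + (3.93737e-47) + (4.72485e-46) + (5.66982e-45) + (6.80378e-44) + (8.16453e-43) + (9.79744e-42) + (1.17569e-40) + (1.41083e-39) + (1.693e-38) + (2.0316e-37) + (2.43792e-36) + (2.9255e-35) + (3.5106e-34) + (4.21272e-33) + (5.05526e-32) + (6.06632e-31) + (7.27958e-30) + (8.7355e-29) + (1.04826e-27) + (1.25791e-26) + (1.50949e-25) + (1.81139e-24) + (2.60841e-22)
= 2.628165977e-22
Rounded to 6 significant figures: 2.62817e-22

2.62817e-22


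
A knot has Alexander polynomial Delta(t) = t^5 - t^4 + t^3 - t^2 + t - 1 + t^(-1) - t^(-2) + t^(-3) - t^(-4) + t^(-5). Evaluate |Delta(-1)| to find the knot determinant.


Step 1: The polynomial has 11 terms with alternating signs, exponents from 5 down to -5.
Step 2: Substitute t = -1. The i-th term has coefficient (-1)^i and exponent (m-i),
  so its value is (-1)^i * (-1)^(m-i) = (-1)^m = -1 for every i.
Step 3: All 11 terms equal -1, so Delta(-1) = 11 * (-1) = -11
Step 4: |Delta(-1)| = 11

11


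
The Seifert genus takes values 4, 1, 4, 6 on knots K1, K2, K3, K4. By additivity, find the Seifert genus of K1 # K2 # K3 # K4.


The Seifert genus is additive under connected sum.
Seifert genus(K1 # K2 # K3 # K4) = (4) + (1) + (4) + (6)
= 15

15


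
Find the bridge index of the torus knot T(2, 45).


The bridge number of T(p,q) is min(p,q).
min(2, 45) = 2

2


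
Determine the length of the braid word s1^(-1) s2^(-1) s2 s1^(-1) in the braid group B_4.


The word length counts the number of generators (including inverses).
Listing each generator: s1^(-1), s2^(-1), s2, s1^(-1)
There are 4 generators in this braid word.

4


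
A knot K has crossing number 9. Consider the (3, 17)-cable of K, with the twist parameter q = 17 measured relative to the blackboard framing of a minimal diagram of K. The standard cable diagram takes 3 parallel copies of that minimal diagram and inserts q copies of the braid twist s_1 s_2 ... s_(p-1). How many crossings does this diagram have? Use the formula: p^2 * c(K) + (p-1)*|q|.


Step 1: Each of the c(K) crossings of the companion diagram becomes p*p = p^2 crossings among the p parallel strands, and each of the |q| twists s_1 s_2 ... s_(p-1) adds (p-1) crossings.
  Crossings = p^2 * c(K) + (p-1)*|q|
Step 2: = 3^2 * 9 + (3-1)*17
Step 3: = 9*9 + 2*17
Step 4: = 81 + 34 = 115

115


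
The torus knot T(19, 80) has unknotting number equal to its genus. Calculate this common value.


For a torus knot T(p,q), both the unknotting number and genus equal (p-1)(q-1)/2.
= (19-1)(80-1)/2
= 18*79/2
= 1422/2 = 711

711


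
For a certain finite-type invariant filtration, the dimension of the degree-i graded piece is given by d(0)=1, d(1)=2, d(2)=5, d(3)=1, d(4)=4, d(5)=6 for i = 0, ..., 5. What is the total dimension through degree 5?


Total dimension = d(0) + d(1) + ... + d(5)
= 1 + 2 + 5 + 1 + 4 + 6
= 19

19


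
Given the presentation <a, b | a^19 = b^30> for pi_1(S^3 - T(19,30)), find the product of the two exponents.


The relation is a^19 = b^30.
Product of exponents = 19 * 30
= 570

570


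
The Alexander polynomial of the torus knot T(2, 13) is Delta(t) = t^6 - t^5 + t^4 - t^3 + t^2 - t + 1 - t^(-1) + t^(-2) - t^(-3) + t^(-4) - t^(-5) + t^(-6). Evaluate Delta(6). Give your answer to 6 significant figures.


Substituting t = 6 into Delta(t) = t^6 - t^5 + t^4 - t^3 + t^2 - t + 1 - t^(-1) + t^(-2) - t^(-3) + t^(-4) - t^(-5) + t^(-6):
Term values: (46656) + (-7776) + (1296) + (-216) + (36) + (-6) + (1) + (-0.166667) + (0.0277778) + (-0.00462963) + (0.000771605) + (-0.000128601) + (2.14335e-05)
Sum = 39990.85715
Rounded to 6 significant figures: 39990.9

39990.9


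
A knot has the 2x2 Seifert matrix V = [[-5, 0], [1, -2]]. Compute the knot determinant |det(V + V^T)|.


Step 1: Form V + V^T where V = [[-5, 0], [1, -2]]
  V^T = [[-5, 1], [0, -2]]
  V + V^T = [[-10, 1], [1, -4]]
Step 2: det(V + V^T) = (-10)*(-4) - 1*1
  = 40 - 1 = 39
Step 3: Knot determinant = |det(V + V^T)| = |39| = 39

39


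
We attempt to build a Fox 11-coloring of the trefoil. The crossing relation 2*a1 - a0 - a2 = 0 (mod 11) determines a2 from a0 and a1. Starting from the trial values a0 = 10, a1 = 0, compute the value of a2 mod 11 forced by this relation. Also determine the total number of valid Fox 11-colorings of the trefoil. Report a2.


Step 1: Apply the given crossing relation 2*a1 - a0 - a2 = 0 (mod 11).
  a2 = 2*a1 - a0 mod 11
  a2 = 2*0 - 10 mod 11
  a2 = 0 - 10 mod 11
  a2 = -10 mod 11 = 1
Step 2: The trefoil has determinant 3.
  Number of Fox p-colorings (p prime) is p^2 if p = 3, else p.
  Since 11 does not divide 3, only trivial (constant) colorings exist.
  (So the trial a0 = 10, a1 = 0 with a0 != a1 does NOT extend to a valid coloring of the whole trefoil: the other two crossing relations require 3*(a1 - a0) = 0 (mod 11), which fails.)
  Total colorings = 11
Step 3: a2 = 1, total Fox 11-colorings = 11

1


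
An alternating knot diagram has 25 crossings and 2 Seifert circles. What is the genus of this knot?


For alternating knots, g = (c - s + 1)/2.
= (25 - 2 + 1)/2
= 24/2 = 12

12


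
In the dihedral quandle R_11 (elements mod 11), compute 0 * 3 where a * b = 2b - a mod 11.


0 * 3 = 2*3 - 0 mod 11
= 6 - 0 mod 11
= 6 mod 11 = 6

6


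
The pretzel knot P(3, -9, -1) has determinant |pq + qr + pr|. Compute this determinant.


Step 1: Compute pq + qr + pr.
pq = 3*(-9) = -27
qr = (-9)*(-1) = 9
pr = 3*(-1) = -3
pq + qr + pr = -27 + 9 + (-3) = -21
Step 2: Take absolute value.
det(P(3,-9,-1)) = |-21| = 21

21


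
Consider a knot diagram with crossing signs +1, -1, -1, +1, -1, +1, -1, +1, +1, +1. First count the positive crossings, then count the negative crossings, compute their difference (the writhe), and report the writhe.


Step 1: Count positive crossings (+1).
Positive crossings: 6
Step 2: Count negative crossings (-1).
Negative crossings: 4
Step 3: Writhe = (positive) - (negative)
w = 6 - 4 = 2
Step 4: |w| = 2, and w is positive

2


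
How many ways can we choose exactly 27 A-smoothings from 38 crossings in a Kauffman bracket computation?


We choose which 27 of 38 crossings get A-smoothings.
C(38, 27) = 38! / (27! * 11!)
= 1203322288

1203322288


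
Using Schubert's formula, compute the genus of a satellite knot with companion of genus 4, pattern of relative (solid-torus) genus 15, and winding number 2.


Schubert: g(satellite) = g_rel(pattern) + |winding| * g(companion),
where g_rel(pattern) is the genus of the pattern relative to the solid torus.
= 15 + 2 * 4
= 15 + 8 = 23

23


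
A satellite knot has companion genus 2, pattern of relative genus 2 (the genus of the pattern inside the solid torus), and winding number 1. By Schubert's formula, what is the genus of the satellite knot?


Schubert: g(satellite) = g_rel(pattern) + |winding| * g(companion),
where g_rel(pattern) is the genus of the pattern relative to the solid torus.
= 2 + 1 * 2
= 2 + 2 = 4

4


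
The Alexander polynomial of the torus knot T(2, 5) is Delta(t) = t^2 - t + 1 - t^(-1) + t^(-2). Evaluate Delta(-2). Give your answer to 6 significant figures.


Substituting t = -2 into Delta(t) = t^2 - t + 1 - t^(-1) + t^(-2):
Term values: (4) + (2) + (1) + (0.5) + (0.25)
Sum = 7.75
Rounded to 6 significant figures: 7.75

7.75


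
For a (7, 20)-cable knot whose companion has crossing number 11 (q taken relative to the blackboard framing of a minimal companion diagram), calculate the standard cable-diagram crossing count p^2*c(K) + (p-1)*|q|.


Step 1: Each of the c(K) crossings of the companion diagram becomes p*p = p^2 crossings among the p parallel strands, and each of the |q| twists s_1 s_2 ... s_(p-1) adds (p-1) crossings.
  Crossings = p^2 * c(K) + (p-1)*|q|
Step 2: = 7^2 * 11 + (7-1)*20
Step 3: = 49*11 + 6*20
Step 4: = 539 + 120 = 659

659


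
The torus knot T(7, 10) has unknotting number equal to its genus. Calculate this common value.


For a torus knot T(p,q), both the unknotting number and genus equal (p-1)(q-1)/2.
= (7-1)(10-1)/2
= 6*9/2
= 54/2 = 27

27


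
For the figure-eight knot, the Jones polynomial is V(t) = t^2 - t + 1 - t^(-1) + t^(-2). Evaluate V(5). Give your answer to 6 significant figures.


Substituting t = 5 into V(t) = t^2 - t + 1 - t^(-1) + t^(-2):
  (+)t^(2) = 25
  (-)t^(1) = -5
  (+)t^(0) = 1
  (-)t^(-1) = -0.2
  (+)t^(-2) = 0.04
Sum = (25) + (-5) + (1) + (-0.2) + (0.04)
= 20.84
Rounded to 6 significant figures: 20.84

20.84


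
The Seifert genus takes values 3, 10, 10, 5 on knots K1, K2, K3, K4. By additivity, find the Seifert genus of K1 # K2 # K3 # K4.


The Seifert genus is additive under connected sum.
Seifert genus(K1 # K2 # K3 # K4) = (3) + (10) + (10) + (5)
= 28

28


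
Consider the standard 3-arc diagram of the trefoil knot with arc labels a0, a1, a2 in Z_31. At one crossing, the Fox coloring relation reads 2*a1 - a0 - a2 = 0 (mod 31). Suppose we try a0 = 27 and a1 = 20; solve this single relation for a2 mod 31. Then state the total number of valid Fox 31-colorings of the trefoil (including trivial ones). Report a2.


Step 1: Apply the given crossing relation 2*a1 - a0 - a2 = 0 (mod 31).
  a2 = 2*a1 - a0 mod 31
  a2 = 2*20 - 27 mod 31
  a2 = 40 - 27 mod 31
  a2 = 13 mod 31 = 13
Step 2: The trefoil has determinant 3.
  Number of Fox p-colorings (p prime) is p^2 if p = 3, else p.
  Since 31 does not divide 3, only trivial (constant) colorings exist.
  (So the trial a0 = 27, a1 = 20 with a0 != a1 does NOT extend to a valid coloring of the whole trefoil: the other two crossing relations require 3*(a1 - a0) = 0 (mod 31), which fails.)
  Total colorings = 31
Step 3: a2 = 13, total Fox 31-colorings = 31

13


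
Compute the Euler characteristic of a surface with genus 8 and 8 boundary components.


chi = 2 - 2g - b
= 2 - 2*8 - 8
= 2 - 16 - 8 = -22

-22


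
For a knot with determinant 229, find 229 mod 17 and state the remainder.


Step 1: A knot is p-colorable if and only if p divides its determinant.
Step 2: Compute 229 mod 17.
229 = 13 * 17 + 8
Step 3: 229 mod 17 = 8
Step 4: The knot is 17-colorable: no

8


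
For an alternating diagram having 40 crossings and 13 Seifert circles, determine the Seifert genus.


For alternating knots, g = (c - s + 1)/2.
= (40 - 13 + 1)/2
= 28/2 = 14

14


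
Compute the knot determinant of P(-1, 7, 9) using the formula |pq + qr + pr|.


Step 1: Compute pq + qr + pr.
pq = (-1)*7 = -7
qr = 7*9 = 63
pr = (-1)*9 = -9
pq + qr + pr = -7 + 63 + (-9) = 47
Step 2: Take absolute value.
det(P(-1,7,9)) = |47| = 47

47


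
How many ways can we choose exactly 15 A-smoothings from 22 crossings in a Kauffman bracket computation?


We choose which 15 of 22 crossings get A-smoothings.
C(22, 15) = 22! / (15! * 7!)
= 170544

170544


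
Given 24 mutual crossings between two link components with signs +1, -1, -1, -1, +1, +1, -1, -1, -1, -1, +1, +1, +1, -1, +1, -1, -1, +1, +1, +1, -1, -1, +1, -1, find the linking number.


Step 1: Count positive crossings: 11
Step 2: Count negative crossings: 13
Step 3: Sum of signs = 11 - 13 = -2
Step 4: Linking number = sum/2 = -2/2 = -1

-1


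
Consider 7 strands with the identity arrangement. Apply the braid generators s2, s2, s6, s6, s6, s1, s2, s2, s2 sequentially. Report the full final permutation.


Starting with identity [1, 2, 3, 4, 5, 6, 7].
Apply generators in sequence:
  After s2: [1, 3, 2, 4, 5, 6, 7]
  After s2: [1, 2, 3, 4, 5, 6, 7]
  After s6: [1, 2, 3, 4, 5, 7, 6]
  After s6: [1, 2, 3, 4, 5, 6, 7]
  After s6: [1, 2, 3, 4, 5, 7, 6]
  After s1: [2, 1, 3, 4, 5, 7, 6]
  After s2: [2, 3, 1, 4, 5, 7, 6]
  After s2: [2, 1, 3, 4, 5, 7, 6]
  After s2: [2, 3, 1, 4, 5, 7, 6]
Final permutation: [2, 3, 1, 4, 5, 7, 6]

[2, 3, 1, 4, 5, 7, 6]


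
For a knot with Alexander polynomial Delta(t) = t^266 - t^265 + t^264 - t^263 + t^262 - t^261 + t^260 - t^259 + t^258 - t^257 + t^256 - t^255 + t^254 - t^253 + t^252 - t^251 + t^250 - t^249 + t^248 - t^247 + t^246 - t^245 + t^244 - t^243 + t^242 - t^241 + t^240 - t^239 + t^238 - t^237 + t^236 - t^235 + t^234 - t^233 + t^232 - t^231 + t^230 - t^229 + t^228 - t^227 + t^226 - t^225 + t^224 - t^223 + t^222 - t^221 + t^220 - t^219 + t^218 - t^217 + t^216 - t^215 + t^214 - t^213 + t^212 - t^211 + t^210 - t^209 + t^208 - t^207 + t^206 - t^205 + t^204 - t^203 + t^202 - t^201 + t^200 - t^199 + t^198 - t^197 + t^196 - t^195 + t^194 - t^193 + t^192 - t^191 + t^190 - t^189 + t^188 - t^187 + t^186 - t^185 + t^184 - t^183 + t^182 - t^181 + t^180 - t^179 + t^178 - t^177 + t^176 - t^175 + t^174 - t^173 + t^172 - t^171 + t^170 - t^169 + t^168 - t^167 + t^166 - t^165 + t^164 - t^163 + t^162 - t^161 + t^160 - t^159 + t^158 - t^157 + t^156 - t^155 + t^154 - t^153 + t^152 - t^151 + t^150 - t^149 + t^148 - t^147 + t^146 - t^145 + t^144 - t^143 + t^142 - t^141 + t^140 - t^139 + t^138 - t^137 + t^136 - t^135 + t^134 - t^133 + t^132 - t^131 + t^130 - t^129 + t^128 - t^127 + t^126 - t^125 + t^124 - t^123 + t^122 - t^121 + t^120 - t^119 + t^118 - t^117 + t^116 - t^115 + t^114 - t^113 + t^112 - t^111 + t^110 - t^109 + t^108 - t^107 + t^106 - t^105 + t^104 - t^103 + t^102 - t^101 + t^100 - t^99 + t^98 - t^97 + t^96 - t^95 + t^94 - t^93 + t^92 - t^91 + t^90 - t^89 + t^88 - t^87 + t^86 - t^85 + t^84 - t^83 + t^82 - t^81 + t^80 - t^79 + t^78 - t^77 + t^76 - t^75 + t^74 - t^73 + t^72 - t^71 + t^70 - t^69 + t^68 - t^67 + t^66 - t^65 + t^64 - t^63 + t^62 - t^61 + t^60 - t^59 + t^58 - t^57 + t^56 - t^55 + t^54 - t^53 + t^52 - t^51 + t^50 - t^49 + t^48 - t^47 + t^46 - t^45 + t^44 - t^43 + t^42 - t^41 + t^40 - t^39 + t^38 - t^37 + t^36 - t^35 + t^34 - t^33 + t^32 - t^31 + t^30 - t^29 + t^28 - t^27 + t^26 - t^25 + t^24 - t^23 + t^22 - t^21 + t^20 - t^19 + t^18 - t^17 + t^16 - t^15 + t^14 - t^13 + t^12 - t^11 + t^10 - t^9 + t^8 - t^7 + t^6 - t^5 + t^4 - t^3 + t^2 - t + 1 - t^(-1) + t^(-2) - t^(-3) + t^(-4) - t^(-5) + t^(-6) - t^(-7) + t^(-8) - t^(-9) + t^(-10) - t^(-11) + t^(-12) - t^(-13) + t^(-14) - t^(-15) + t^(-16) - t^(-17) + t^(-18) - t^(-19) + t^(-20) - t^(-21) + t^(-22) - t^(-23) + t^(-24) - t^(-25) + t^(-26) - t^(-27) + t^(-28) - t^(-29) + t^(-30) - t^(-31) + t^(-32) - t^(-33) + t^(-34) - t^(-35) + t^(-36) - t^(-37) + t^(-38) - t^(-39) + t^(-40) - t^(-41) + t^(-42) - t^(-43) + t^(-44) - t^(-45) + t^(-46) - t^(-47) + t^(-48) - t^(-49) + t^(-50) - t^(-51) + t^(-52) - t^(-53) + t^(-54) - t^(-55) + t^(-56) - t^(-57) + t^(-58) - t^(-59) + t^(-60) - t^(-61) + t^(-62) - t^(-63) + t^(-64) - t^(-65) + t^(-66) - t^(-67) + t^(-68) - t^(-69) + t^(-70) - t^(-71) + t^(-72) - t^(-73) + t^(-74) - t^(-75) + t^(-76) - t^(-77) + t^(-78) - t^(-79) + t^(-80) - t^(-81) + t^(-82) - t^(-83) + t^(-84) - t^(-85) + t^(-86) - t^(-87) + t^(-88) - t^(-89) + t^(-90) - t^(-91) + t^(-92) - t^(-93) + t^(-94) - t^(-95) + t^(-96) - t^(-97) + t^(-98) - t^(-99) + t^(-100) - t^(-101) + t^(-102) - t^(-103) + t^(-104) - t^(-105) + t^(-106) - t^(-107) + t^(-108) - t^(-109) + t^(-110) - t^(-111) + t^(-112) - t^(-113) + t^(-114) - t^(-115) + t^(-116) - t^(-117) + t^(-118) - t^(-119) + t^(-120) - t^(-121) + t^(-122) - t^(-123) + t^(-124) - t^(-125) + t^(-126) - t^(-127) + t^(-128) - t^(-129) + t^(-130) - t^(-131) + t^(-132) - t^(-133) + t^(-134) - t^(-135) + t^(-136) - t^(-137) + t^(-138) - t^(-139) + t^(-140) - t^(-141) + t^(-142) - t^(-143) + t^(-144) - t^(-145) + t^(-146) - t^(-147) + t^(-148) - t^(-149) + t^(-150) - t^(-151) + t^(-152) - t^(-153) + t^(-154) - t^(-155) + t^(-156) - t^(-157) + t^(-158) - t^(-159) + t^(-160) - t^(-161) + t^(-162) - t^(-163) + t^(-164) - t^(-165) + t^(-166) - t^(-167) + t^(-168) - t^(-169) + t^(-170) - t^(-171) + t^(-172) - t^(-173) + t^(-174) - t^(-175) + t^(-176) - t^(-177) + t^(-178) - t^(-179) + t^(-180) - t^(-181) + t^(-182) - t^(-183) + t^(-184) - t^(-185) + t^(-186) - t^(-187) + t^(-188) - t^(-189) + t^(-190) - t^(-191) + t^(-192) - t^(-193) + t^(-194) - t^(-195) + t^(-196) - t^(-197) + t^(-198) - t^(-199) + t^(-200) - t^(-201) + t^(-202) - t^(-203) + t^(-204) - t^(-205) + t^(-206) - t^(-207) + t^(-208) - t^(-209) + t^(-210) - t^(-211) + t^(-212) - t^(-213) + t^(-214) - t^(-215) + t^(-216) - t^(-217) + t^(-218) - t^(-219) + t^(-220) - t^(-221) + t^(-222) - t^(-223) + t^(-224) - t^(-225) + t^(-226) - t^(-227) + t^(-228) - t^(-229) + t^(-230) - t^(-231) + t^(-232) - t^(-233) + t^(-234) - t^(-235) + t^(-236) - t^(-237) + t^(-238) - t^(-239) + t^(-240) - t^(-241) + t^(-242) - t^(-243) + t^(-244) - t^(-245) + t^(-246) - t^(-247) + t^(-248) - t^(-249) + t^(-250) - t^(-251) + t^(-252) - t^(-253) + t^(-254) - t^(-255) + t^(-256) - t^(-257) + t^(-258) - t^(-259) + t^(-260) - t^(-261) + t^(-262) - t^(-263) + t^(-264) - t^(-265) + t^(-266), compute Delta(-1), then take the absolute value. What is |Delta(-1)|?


Step 1: The polynomial has 533 terms with alternating signs, exponents from 266 down to -266.
Step 2: Substitute t = -1. The i-th term has coefficient (-1)^i and exponent (m-i),
  so its value is (-1)^i * (-1)^(m-i) = (-1)^m = 1 for every i.
Step 3: All 533 terms equal 1, so Delta(-1) = 533 * (1) = 533
Step 4: |Delta(-1)| = 533

533


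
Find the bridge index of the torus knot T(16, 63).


The bridge number of T(p,q) is min(p,q).
min(16, 63) = 16

16


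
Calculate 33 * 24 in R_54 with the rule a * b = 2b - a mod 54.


33 * 24 = 2*24 - 33 mod 54
= 48 - 33 mod 54
= 15 mod 54 = 15

15


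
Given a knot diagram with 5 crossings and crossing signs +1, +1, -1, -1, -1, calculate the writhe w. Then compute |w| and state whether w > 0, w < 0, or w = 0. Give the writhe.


Step 1: Count positive crossings (+1).
Positive crossings: 2
Step 2: Count negative crossings (-1).
Negative crossings: 3
Step 3: Writhe = (positive) - (negative)
w = 2 - 3 = -1
Step 4: |w| = 1, and w is negative

-1


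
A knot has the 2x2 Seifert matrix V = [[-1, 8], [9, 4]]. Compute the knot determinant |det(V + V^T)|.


Step 1: Form V + V^T where V = [[-1, 8], [9, 4]]
  V^T = [[-1, 9], [8, 4]]
  V + V^T = [[-2, 17], [17, 8]]
Step 2: det(V + V^T) = (-2)*8 - 17*17
  = -16 - 289 = -305
Step 3: Knot determinant = |det(V + V^T)| = |-305| = 305

305


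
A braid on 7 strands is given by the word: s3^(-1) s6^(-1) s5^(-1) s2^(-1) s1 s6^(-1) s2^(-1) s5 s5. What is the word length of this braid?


The word length counts the number of generators (including inverses).
Listing each generator: s3^(-1), s6^(-1), s5^(-1), s2^(-1), s1, s6^(-1), s2^(-1), s5, s5
There are 9 generators in this braid word.

9


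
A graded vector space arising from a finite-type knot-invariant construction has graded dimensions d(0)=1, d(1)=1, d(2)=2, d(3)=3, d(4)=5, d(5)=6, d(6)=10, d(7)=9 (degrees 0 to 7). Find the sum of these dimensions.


Total dimension = d(0) + d(1) + ... + d(7)
= 1 + 1 + 2 + 3 + 5 + 6 + 10 + 9
= 37

37


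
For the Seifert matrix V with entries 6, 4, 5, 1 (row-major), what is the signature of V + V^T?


Step 1: V + V^T = [[12, 9], [9, 2]]
Step 2: trace = 14, det = -57
Step 3: Discriminant = 14^2 - 4*(-57) = 424
Step 4: Eigenvalues: 17.2956, -3.29563
Step 5: Signature = (# positive eigenvalues) - (# negative eigenvalues) = 0

0


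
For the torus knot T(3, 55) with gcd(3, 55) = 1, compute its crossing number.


For a torus knot T(p, q) with gcd(p,q)=1,
the crossing number is min(p*(q-1), q*(p-1)).
p*(q-1) = 3*54 = 162
q*(p-1) = 55*2 = 110
min(162, 110) = 110

110


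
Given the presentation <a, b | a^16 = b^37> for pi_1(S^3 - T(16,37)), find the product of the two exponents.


The relation is a^16 = b^37.
Product of exponents = 16 * 37
= 592

592


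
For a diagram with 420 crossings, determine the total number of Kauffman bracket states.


Each crossing contributes 2 choices (A-smoothing or B-smoothing).
Total states = 2^420 = 2707685248164858261307045101702230179137145581421695874189921465443966120903931272499975005961073806735733604454495675614232576

2707685248164858261307045101702230179137145581421695874189921465443966120903931272499975005961073806735733604454495675614232576


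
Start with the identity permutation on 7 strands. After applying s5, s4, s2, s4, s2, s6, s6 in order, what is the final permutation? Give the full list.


Starting with identity [1, 2, 3, 4, 5, 6, 7].
Apply generators in sequence:
  After s5: [1, 2, 3, 4, 6, 5, 7]
  After s4: [1, 2, 3, 6, 4, 5, 7]
  After s2: [1, 3, 2, 6, 4, 5, 7]
  After s4: [1, 3, 2, 4, 6, 5, 7]
  After s2: [1, 2, 3, 4, 6, 5, 7]
  After s6: [1, 2, 3, 4, 6, 7, 5]
  After s6: [1, 2, 3, 4, 6, 5, 7]
Final permutation: [1, 2, 3, 4, 6, 5, 7]

[1, 2, 3, 4, 6, 5, 7]


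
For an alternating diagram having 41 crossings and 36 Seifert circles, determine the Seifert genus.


For alternating knots, g = (c - s + 1)/2.
= (41 - 36 + 1)/2
= 6/2 = 3

3
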